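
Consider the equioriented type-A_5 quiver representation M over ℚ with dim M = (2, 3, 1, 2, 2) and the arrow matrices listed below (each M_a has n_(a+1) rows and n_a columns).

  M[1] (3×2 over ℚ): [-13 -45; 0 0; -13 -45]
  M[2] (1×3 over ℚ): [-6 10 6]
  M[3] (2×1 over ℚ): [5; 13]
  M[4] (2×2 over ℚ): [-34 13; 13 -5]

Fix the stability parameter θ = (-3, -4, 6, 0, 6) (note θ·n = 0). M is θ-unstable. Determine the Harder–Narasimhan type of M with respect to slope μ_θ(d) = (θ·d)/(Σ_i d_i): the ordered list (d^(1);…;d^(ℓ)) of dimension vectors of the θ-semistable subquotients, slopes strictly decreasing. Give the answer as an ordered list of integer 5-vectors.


Via rank(M_{q-1}∘⋯∘M_p): M ≅ I[1,1], I[1,2], I[2,2], I[2,5], I[4,5].
μ_θ-semistable layers: μ^(1)=6; μ^(2)=3; μ^(3)=0; μ^(4)=-3; μ^(5)=-7/2; μ^(6)=-4

((0, 0, 0, 0, 2); (0, 0, 1, 1, 0); (0, 0, 0, 1, 0); (1, 0, 0, 0, 0); (1, 1, 0, 0, 0); (0, 2, 0, 0, 0))


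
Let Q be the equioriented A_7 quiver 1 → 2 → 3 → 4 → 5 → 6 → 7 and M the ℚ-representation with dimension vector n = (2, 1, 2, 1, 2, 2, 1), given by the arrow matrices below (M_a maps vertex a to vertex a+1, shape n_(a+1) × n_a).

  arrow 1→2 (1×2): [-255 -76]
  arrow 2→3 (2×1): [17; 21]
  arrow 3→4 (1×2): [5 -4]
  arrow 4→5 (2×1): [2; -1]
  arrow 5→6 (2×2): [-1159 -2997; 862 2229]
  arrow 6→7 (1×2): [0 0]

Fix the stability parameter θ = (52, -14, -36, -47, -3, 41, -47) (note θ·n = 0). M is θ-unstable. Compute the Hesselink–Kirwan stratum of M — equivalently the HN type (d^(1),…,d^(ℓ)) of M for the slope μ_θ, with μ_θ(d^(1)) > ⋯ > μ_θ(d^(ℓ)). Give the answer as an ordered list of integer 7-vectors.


Interval decomposition of M: I[1,1], I[1,6], I[3,3], I[5,6], I[7,7].
HN type (ℓ=6): μ^(1)=52; μ^(2)=41; μ^(3)=-3; μ^(4)=-45/4; μ^(5)=-36; μ^(6)=-47

((1, 0, 0, 0, 0, 0, 0); (0, 0, 0, 0, 0, 2, 0); (0, 0, 0, 0, 2, 0, 0); (1, 1, 1, 1, 0, 0, 0); (0, 0, 1, 0, 0, 0, 0); (0, 0, 0, 0, 0, 0, 1))


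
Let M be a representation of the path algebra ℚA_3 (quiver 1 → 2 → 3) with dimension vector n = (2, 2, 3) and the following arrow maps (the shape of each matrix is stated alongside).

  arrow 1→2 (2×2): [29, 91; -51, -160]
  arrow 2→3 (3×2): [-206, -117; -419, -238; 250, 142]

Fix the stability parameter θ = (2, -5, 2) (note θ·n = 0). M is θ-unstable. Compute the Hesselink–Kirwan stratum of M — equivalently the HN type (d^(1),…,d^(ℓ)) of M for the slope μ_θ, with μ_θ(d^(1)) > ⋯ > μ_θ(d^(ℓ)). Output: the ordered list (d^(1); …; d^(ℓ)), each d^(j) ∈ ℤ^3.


Via rank(M_{q-1}∘⋯∘M_p): M ≅ I[1,3]^2, I[3,3].
μ_θ-semistable layers: μ^(1)=2; μ^(2)=-3/2

((0, 0, 3); (2, 2, 0))


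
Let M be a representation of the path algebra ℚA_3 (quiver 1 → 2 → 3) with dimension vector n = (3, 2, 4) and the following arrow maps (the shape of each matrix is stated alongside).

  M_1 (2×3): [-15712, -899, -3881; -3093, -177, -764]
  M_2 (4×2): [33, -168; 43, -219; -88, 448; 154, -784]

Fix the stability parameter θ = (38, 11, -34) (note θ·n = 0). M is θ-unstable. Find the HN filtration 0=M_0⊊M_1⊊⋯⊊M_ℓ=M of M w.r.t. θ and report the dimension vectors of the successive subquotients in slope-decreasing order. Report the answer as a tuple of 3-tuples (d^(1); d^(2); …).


Barcode: M ≅ I[1,1], I[1,3]^2, I[3,3]^2. HN layers by μ_θ (3 steps, strictly decreasing):
  μ^(1)=38; μ^(2)=5; μ^(3)=-34

((1, 0, 0); (2, 2, 2); (0, 0, 2))


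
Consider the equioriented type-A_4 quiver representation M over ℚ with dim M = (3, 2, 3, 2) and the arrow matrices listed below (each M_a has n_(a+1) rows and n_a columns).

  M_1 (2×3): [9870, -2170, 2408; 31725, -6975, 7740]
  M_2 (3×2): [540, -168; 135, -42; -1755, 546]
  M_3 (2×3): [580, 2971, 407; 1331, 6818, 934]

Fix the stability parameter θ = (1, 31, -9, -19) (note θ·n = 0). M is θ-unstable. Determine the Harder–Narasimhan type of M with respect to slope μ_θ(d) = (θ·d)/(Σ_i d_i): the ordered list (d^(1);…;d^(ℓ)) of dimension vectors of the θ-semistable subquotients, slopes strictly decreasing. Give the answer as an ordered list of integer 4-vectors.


Barcode: M ≅ I[1,1]^2, I[1,2], I[2,3], I[3,4]^2. HN layers by μ_θ (4 steps, strictly decreasing):
  μ^(1)=31; μ^(2)=11; μ^(3)=1; μ^(4)=-14

((0, 1, 0, 0); (0, 1, 1, 0); (3, 0, 0, 0); (0, 0, 2, 2))


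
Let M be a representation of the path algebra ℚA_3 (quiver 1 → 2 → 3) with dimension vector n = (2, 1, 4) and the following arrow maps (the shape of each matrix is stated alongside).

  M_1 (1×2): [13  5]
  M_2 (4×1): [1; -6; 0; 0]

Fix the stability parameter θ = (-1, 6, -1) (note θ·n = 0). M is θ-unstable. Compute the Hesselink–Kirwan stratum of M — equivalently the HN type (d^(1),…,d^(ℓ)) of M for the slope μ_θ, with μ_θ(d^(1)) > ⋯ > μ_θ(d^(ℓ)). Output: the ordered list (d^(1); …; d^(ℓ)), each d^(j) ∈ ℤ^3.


Barcode: M ≅ I[1,1], I[1,3], I[3,3]^3. HN layers by μ_θ (2 steps, strictly decreasing):
  μ^(1)=5/2; μ^(2)=-1

((0, 1, 1); (2, 0, 3))


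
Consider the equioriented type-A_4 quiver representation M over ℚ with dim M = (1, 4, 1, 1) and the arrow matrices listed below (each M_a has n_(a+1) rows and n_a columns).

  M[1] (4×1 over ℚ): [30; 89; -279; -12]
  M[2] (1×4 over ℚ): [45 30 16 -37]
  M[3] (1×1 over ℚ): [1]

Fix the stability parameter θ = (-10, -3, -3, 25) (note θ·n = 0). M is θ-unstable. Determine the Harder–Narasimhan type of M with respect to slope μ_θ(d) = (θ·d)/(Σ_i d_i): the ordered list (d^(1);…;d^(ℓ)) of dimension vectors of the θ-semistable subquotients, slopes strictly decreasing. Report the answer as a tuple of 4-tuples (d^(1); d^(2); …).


Via rank(M_{q-1}∘⋯∘M_p): M ≅ I[1,2], I[2,2]^2, I[2,4].
μ_θ-semistable layers: μ^(1)=25; μ^(2)=-3; μ^(3)=-10

((0, 0, 0, 1); (0, 4, 1, 0); (1, 0, 0, 0))


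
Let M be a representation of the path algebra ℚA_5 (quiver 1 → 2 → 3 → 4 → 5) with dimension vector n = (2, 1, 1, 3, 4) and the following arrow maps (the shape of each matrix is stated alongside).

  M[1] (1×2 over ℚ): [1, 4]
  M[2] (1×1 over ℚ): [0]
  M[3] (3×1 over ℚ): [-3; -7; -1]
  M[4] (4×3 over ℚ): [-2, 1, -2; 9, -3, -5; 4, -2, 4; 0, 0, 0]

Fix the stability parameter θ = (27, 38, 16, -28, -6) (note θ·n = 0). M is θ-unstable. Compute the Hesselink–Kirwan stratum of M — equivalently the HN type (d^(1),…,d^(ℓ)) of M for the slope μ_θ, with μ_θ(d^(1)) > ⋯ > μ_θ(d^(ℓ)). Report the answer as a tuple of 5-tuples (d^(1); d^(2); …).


Via rank(M_{q-1}∘⋯∘M_p): M ≅ I[1,1], I[1,2], I[3,5], I[4,4], I[4,5], I[5,5]^2.
μ_θ-semistable layers: μ^(1)=38; μ^(2)=27; μ^(3)=-6; μ^(4)=-28

((0, 1, 0, 0, 0); (2, 0, 0, 0, 0); (0, 0, 1, 1, 4); (0, 0, 0, 2, 0))


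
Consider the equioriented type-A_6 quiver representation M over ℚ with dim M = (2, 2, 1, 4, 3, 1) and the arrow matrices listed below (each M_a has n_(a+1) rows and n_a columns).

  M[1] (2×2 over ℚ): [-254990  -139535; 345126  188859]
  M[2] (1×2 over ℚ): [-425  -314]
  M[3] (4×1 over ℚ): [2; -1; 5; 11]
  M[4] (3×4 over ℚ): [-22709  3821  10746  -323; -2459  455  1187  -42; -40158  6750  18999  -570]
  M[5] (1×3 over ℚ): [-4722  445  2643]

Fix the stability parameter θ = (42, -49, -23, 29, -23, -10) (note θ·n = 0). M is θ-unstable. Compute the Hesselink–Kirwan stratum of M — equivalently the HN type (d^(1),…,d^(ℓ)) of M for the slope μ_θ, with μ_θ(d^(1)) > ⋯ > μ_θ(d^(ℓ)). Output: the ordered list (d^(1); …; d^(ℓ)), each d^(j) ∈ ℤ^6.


Interval decomposition of M: I[1,1], I[1,6], I[2,2], I[4,4], I[4,5]^2.
HN type (ℓ=6): μ^(1)=42; μ^(2)=29; μ^(3)=3; μ^(4)=-4/3; μ^(5)=-10; μ^(6)=-49

((1, 0, 0, 0, 0, 0); (0, 0, 0, 1, 0, 0); (0, 0, 0, 2, 2, 0); (0, 0, 0, 1, 1, 1); (1, 1, 1, 0, 0, 0); (0, 1, 0, 0, 0, 0))


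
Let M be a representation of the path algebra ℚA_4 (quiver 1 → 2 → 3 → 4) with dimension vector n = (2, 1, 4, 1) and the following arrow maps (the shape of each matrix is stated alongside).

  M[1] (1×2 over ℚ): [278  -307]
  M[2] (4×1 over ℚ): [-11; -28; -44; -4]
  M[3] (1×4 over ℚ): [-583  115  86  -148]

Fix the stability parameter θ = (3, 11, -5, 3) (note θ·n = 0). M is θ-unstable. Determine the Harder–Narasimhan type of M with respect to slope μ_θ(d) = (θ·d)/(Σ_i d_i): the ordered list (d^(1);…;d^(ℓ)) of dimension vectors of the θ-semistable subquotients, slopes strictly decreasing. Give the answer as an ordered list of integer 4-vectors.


Barcode: M ≅ I[1,1], I[1,4], I[3,3]^3. HN layers by μ_θ (2 steps, strictly decreasing):
  μ^(1)=3; μ^(2)=-5

((2, 1, 1, 1); (0, 0, 3, 0))


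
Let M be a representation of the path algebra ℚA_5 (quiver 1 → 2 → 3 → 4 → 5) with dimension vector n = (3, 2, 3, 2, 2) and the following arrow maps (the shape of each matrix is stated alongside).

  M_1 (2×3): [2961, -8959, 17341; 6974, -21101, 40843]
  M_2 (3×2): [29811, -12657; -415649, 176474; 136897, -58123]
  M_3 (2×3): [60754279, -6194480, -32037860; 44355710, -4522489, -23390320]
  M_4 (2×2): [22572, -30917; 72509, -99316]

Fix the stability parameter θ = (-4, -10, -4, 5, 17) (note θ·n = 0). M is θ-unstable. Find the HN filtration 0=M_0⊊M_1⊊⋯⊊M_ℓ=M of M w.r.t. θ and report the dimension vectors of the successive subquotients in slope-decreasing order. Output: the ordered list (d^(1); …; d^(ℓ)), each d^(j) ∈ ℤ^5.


Barcode: M ≅ I[1,1], I[1,5]^2, I[3,3]. HN layers by μ_θ (4 steps, strictly decreasing):
  μ^(1)=17; μ^(2)=5; μ^(3)=-4; μ^(4)=-7

((0, 0, 0, 0, 2); (0, 0, 0, 2, 0); (1, 0, 3, 0, 0); (2, 2, 0, 0, 0))


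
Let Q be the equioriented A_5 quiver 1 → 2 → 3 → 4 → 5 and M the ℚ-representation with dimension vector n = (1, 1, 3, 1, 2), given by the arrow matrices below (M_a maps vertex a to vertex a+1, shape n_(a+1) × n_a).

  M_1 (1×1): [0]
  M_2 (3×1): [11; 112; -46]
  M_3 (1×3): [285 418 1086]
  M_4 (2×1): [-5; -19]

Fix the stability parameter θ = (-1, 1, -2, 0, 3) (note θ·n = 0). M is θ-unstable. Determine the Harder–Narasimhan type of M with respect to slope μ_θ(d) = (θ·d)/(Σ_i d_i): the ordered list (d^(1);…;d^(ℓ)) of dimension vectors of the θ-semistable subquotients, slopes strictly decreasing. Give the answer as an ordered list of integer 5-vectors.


Interval decomposition of M: I[1,1], I[2,5], I[3,3]^2, I[5,5].
HN type (ℓ=5): μ^(1)=3; μ^(2)=0; μ^(3)=-1/2; μ^(4)=-1; μ^(5)=-2

((0, 0, 0, 0, 2); (0, 0, 0, 1, 0); (0, 1, 1, 0, 0); (1, 0, 0, 0, 0); (0, 0, 2, 0, 0))


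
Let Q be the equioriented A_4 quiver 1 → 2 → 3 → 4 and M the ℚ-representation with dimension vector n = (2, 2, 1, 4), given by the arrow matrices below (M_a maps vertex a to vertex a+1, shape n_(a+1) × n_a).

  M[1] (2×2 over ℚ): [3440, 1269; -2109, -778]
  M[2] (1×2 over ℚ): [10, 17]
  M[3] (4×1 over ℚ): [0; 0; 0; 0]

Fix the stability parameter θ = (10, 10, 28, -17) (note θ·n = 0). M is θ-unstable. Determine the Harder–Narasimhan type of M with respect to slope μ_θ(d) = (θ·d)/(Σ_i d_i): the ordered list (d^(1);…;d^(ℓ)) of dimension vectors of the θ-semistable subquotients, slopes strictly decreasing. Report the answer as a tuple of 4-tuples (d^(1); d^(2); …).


Barcode: M ≅ I[1,2], I[1,3], I[4,4]^4. HN layers by μ_θ (3 steps, strictly decreasing):
  μ^(1)=28; μ^(2)=10; μ^(3)=-17

((0, 0, 1, 0); (2, 2, 0, 0); (0, 0, 0, 4))


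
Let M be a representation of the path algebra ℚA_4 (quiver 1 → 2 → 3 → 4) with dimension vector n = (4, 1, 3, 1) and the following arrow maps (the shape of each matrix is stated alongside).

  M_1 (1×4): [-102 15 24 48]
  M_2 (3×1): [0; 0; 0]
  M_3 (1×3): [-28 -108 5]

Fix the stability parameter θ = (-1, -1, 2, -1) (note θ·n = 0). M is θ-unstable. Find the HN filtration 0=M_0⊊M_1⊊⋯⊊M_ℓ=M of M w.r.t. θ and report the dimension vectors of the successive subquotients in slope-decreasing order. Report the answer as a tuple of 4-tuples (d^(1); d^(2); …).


Interval decomposition of M: I[1,1]^3, I[1,2], I[3,3]^2, I[3,4].
HN type (ℓ=3): μ^(1)=2; μ^(2)=1/2; μ^(3)=-1

((0, 0, 2, 0); (0, 0, 1, 1); (4, 1, 0, 0))


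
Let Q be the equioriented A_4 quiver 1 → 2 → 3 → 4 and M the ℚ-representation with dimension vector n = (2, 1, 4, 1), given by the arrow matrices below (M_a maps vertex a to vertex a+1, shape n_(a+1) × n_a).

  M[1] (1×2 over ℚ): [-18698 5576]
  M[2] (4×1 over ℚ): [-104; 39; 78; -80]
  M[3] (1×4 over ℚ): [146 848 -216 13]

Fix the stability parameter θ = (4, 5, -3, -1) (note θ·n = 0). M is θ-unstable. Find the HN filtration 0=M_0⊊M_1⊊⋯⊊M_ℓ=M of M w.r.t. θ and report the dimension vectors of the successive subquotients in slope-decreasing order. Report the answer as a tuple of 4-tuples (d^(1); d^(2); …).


Via rank(M_{q-1}∘⋯∘M_p): M ≅ I[1,1], I[1,3], I[3,3]^2, I[3,4].
μ_θ-semistable layers: μ^(1)=4; μ^(2)=2; μ^(3)=-1; μ^(4)=-3

((1, 0, 0, 0); (1, 1, 1, 0); (0, 0, 0, 1); (0, 0, 3, 0))


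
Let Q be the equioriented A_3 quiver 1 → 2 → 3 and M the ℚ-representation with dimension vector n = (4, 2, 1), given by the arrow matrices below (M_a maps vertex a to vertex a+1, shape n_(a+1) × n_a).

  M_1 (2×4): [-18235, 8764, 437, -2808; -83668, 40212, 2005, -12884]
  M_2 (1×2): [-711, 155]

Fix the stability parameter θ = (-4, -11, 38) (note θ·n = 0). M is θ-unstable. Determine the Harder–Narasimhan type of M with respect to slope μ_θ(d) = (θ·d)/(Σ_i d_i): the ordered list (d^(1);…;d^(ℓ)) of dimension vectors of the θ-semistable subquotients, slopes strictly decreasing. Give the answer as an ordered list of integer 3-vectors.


Barcode: M ≅ I[1,1]^2, I[1,2], I[1,3]. HN layers by μ_θ (3 steps, strictly decreasing):
  μ^(1)=38; μ^(2)=-4; μ^(3)=-15/2

((0, 0, 1); (2, 0, 0); (2, 2, 0))


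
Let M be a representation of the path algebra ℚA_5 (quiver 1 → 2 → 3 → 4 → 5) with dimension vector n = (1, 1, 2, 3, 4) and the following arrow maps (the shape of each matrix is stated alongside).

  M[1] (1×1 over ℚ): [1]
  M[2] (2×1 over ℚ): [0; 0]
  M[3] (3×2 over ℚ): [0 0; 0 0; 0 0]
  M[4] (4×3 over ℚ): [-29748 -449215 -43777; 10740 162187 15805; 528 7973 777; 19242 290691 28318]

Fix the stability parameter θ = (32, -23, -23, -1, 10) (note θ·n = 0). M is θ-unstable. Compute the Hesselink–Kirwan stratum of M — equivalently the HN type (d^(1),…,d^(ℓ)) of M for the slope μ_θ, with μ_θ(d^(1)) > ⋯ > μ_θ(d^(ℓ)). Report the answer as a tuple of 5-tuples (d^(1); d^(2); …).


Via rank(M_{q-1}∘⋯∘M_p): M ≅ I[1,2], I[3,3]^2, I[4,4], I[4,5]^2, I[5,5]^2.
μ_θ-semistable layers: μ^(1)=10; μ^(2)=9/2; μ^(3)=-1; μ^(4)=-23

((0, 0, 0, 0, 4); (1, 1, 0, 0, 0); (0, 0, 0, 3, 0); (0, 0, 2, 0, 0))


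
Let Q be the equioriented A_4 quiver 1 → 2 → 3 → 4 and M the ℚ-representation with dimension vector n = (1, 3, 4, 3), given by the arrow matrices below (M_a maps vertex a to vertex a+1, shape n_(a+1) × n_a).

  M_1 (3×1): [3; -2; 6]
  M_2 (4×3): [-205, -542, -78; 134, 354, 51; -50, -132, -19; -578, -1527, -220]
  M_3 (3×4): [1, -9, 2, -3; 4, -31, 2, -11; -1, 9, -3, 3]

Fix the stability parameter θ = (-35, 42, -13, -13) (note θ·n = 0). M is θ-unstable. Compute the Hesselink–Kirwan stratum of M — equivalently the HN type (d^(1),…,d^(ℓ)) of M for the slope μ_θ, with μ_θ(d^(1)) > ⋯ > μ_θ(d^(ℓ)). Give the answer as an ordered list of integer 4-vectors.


Via rank(M_{q-1}∘⋯∘M_p): M ≅ I[1,4], I[2,4]^2, I[3,3].
μ_θ-semistable layers: μ^(1)=16/3; μ^(2)=-13; μ^(3)=-35

((0, 3, 3, 3); (0, 0, 1, 0); (1, 0, 0, 0))


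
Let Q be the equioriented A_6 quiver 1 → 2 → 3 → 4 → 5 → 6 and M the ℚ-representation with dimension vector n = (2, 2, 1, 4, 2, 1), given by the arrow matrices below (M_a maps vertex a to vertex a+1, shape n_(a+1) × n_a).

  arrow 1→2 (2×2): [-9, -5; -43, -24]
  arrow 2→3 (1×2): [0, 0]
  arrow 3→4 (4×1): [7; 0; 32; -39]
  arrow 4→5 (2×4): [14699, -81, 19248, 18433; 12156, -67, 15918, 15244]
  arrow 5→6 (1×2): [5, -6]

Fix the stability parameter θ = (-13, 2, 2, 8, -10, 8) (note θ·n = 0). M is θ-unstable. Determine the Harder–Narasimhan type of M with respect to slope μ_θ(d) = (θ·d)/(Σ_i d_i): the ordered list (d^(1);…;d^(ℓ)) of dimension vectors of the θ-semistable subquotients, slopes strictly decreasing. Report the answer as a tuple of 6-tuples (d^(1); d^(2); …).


Via rank(M_{q-1}∘⋯∘M_p): M ≅ I[1,2]^2, I[3,6], I[4,4]^2, I[4,5].
μ_θ-semistable layers: μ^(1)=8; μ^(2)=2; μ^(3)=0; μ^(4)=-1; μ^(5)=-13

((0, 0, 0, 2, 0, 1); (0, 2, 0, 0, 0, 0); (0, 0, 1, 1, 1, 0); (0, 0, 0, 1, 1, 0); (2, 0, 0, 0, 0, 0))


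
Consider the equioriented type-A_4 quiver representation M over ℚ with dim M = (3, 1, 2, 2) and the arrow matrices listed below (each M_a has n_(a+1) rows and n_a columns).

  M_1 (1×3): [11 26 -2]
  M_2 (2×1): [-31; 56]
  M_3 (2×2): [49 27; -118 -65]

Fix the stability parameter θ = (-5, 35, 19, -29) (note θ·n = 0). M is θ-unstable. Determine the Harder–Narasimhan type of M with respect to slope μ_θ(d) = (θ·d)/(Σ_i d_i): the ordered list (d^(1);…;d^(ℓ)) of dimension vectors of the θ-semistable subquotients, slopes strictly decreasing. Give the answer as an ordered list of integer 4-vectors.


Barcode: M ≅ I[1,1]^2, I[1,4], I[3,4]. HN layers by μ_θ (2 steps, strictly decreasing):
  μ^(1)=25/3; μ^(2)=-5

((0, 1, 1, 1); (3, 0, 1, 1))


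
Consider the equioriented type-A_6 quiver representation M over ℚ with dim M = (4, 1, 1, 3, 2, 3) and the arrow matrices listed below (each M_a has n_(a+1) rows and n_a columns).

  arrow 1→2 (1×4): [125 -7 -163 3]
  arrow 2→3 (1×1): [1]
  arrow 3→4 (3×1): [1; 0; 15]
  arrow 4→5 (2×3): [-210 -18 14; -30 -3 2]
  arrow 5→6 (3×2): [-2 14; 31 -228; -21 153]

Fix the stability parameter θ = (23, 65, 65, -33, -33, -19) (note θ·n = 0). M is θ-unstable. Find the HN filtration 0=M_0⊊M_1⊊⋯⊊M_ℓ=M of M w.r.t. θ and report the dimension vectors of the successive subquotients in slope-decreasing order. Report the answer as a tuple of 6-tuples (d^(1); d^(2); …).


Barcode: M ≅ I[1,1]^3, I[1,4], I[4,6]^2, I[6,6]. HN layers by μ_θ (4 steps, strictly decreasing):
  μ^(1)=97/3; μ^(2)=23; μ^(3)=-19; μ^(4)=-33

((0, 1, 1, 1, 0, 0); (4, 0, 0, 0, 0, 0); (0, 0, 0, 0, 0, 3); (0, 0, 0, 2, 2, 0))


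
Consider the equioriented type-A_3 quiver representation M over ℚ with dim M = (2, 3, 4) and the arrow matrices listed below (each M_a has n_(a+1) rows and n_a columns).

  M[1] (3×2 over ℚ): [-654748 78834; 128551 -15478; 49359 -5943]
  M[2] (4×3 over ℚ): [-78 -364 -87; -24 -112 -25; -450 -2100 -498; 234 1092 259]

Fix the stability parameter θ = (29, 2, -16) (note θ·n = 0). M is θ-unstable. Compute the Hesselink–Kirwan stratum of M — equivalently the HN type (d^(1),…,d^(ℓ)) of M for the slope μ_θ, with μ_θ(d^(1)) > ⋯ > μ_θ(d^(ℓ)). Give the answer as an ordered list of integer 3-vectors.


Barcode: M ≅ I[1,2], I[1,3], I[2,3], I[3,3]^2. HN layers by μ_θ (4 steps, strictly decreasing):
  μ^(1)=31/2; μ^(2)=5; μ^(3)=-7; μ^(4)=-16

((1, 1, 0); (1, 1, 1); (0, 1, 1); (0, 0, 2))


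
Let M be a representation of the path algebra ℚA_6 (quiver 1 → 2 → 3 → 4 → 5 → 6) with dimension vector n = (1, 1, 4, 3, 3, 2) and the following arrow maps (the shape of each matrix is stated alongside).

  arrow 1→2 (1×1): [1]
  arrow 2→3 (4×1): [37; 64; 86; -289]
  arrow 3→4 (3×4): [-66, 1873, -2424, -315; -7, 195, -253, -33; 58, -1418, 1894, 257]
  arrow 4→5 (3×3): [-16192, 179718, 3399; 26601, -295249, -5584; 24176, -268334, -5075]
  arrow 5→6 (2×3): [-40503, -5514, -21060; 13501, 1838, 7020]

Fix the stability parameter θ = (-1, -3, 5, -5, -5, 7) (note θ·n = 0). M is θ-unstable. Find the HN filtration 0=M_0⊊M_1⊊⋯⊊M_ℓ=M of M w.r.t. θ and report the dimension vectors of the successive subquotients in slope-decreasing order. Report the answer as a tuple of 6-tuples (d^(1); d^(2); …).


Via rank(M_{q-1}∘⋯∘M_p): M ≅ I[1,6], I[3,3], I[3,4], I[3,5], I[5,5], I[6,6].
μ_θ-semistable layers: μ^(1)=7; μ^(2)=5; μ^(3)=0; μ^(4)=-5/3; μ^(5)=-2; μ^(6)=-5

((0, 0, 0, 0, 0, 2); (0, 0, 1, 0, 0, 0); (0, 0, 1, 1, 0, 0); (0, 0, 2, 2, 2, 0); (1, 1, 0, 0, 0, 0); (0, 0, 0, 0, 1, 0))


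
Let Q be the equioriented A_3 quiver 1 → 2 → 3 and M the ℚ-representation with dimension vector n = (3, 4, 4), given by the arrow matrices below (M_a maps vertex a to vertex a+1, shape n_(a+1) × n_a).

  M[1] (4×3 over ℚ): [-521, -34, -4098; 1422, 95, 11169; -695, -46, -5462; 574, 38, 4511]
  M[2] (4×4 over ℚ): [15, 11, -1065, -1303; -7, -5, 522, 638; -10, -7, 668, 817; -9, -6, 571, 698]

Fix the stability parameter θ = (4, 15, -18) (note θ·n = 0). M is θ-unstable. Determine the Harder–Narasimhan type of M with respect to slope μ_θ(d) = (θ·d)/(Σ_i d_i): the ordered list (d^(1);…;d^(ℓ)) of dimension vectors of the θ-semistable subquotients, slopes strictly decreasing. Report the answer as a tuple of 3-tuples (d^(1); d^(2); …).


Via rank(M_{q-1}∘⋯∘M_p): M ≅ I[1,2], I[1,3]^2, I[2,3], I[3,3].
μ_θ-semistable layers: μ^(1)=15; μ^(2)=4; μ^(3)=1/3; μ^(4)=-3/2; μ^(5)=-18

((0, 1, 0); (1, 0, 0); (2, 2, 2); (0, 1, 1); (0, 0, 1))


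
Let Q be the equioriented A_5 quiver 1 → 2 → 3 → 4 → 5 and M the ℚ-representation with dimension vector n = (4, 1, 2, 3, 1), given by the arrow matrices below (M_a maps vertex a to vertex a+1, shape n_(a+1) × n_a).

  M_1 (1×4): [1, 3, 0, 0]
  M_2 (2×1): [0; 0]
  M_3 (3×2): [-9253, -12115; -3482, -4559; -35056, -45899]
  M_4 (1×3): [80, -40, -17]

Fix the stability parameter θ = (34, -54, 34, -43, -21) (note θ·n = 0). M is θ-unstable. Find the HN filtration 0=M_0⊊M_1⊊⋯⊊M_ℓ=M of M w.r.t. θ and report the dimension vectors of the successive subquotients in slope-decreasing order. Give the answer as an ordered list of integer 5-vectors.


Interval decomposition of M: I[1,1]^3, I[1,2], I[3,4], I[3,5], I[4,4].
HN type (ℓ=4): μ^(1)=34; μ^(2)=-9/2; μ^(3)=-10; μ^(4)=-43

((3, 0, 0, 0, 0); (0, 0, 1, 1, 0); (1, 1, 1, 1, 1); (0, 0, 0, 1, 0))


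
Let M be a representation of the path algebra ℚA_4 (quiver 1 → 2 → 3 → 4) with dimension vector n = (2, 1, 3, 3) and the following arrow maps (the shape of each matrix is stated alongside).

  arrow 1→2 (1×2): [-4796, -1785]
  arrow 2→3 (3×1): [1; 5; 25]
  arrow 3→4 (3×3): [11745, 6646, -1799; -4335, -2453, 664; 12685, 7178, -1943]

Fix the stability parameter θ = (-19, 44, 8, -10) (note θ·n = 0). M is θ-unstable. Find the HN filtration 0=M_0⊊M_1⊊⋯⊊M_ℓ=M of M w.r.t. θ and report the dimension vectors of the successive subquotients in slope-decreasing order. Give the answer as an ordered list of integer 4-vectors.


Barcode: M ≅ I[1,1], I[1,3], I[3,4]^2, I[4,4]. HN layers by μ_θ (4 steps, strictly decreasing):
  μ^(1)=26; μ^(2)=-1; μ^(3)=-10; μ^(4)=-19

((0, 1, 1, 0); (0, 0, 2, 2); (0, 0, 0, 1); (2, 0, 0, 0))


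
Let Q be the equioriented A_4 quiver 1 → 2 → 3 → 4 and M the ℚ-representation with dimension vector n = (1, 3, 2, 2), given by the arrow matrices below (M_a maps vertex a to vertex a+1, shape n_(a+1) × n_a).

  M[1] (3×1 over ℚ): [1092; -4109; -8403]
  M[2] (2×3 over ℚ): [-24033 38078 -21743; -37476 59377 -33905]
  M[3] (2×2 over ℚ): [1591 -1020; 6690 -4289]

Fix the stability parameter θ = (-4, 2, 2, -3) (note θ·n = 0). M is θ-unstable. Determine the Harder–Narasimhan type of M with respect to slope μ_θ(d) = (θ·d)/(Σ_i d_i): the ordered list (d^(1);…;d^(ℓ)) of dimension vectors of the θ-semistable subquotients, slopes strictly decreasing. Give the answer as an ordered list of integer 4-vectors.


Via rank(M_{q-1}∘⋯∘M_p): M ≅ I[1,4], I[2,2], I[2,4].
μ_θ-semistable layers: μ^(1)=2; μ^(2)=1/3; μ^(3)=-4

((0, 1, 0, 0); (0, 2, 2, 2); (1, 0, 0, 0))


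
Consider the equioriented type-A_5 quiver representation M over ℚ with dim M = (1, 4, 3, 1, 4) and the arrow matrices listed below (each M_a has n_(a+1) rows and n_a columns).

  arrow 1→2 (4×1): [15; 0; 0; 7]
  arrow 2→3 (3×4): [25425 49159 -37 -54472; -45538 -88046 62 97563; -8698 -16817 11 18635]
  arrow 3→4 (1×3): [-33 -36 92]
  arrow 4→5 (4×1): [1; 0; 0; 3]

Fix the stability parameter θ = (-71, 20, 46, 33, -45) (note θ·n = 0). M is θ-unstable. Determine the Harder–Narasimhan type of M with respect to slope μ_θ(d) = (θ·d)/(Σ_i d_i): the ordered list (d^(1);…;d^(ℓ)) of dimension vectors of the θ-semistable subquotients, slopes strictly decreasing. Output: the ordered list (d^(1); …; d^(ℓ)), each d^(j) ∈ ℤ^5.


Barcode: M ≅ I[1,5], I[2,2], I[2,3]^2, I[5,5]^3. HN layers by μ_θ (5 steps, strictly decreasing):
  μ^(1)=46; μ^(2)=20; μ^(3)=27/2; μ^(4)=-45; μ^(5)=-71

((0, 0, 2, 0, 0); (0, 3, 0, 0, 0); (0, 1, 1, 1, 1); (0, 0, 0, 0, 3); (1, 0, 0, 0, 0))


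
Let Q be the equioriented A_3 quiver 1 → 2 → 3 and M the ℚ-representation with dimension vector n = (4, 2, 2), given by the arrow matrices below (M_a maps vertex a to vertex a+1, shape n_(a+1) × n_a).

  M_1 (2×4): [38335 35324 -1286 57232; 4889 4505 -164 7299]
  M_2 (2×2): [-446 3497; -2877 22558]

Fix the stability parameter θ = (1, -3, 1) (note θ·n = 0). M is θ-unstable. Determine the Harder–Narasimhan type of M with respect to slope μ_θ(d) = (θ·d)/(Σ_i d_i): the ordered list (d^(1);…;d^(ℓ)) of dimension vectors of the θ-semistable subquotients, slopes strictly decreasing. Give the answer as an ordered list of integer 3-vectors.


Barcode: M ≅ I[1,1]^2, I[1,3]^2. HN layers by μ_θ (2 steps, strictly decreasing):
  μ^(1)=1; μ^(2)=-1

((2, 0, 2); (2, 2, 0))


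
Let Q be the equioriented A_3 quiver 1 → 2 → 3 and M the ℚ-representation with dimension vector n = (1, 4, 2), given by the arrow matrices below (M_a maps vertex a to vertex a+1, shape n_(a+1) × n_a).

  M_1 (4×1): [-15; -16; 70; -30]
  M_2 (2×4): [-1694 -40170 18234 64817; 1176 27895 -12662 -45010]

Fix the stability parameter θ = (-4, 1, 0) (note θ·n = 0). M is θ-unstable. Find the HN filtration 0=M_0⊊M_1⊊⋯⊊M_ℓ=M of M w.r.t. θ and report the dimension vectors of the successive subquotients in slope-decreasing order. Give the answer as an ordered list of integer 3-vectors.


Interval decomposition of M: I[1,2], I[2,2], I[2,3]^2.
HN type (ℓ=3): μ^(1)=1; μ^(2)=1/2; μ^(3)=-4

((0, 2, 0); (0, 2, 2); (1, 0, 0))


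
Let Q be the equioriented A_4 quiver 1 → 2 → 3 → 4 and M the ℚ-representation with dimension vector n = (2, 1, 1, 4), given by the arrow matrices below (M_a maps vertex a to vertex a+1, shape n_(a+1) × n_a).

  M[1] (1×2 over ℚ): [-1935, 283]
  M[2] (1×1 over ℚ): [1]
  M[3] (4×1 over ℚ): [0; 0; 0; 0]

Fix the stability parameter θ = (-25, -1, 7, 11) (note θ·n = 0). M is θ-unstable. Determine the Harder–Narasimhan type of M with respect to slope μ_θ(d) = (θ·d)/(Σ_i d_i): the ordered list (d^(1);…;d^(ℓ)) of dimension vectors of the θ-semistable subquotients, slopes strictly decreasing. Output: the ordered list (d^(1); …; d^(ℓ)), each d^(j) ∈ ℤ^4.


Interval decomposition of M: I[1,1], I[1,3], I[4,4]^4.
HN type (ℓ=4): μ^(1)=11; μ^(2)=7; μ^(3)=-1; μ^(4)=-25

((0, 0, 0, 4); (0, 0, 1, 0); (0, 1, 0, 0); (2, 0, 0, 0))


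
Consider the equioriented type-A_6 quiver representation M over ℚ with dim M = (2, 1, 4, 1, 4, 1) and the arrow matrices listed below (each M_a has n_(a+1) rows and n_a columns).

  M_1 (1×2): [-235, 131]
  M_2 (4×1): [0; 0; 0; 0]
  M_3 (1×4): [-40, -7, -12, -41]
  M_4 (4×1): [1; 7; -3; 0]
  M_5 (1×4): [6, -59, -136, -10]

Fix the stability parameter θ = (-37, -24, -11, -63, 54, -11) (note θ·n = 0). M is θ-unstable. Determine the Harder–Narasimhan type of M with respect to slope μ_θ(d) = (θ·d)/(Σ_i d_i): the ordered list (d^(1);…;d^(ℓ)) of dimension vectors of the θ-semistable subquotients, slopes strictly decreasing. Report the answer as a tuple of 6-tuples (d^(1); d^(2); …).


Via rank(M_{q-1}∘⋯∘M_p): M ≅ I[1,1], I[1,2], I[3,3]^3, I[3,6], I[5,5]^3.
μ_θ-semistable layers: μ^(1)=54; μ^(2)=43/2; μ^(3)=-11; μ^(4)=-24; μ^(5)=-37

((0, 0, 0, 0, 3, 0); (0, 0, 0, 0, 1, 1); (0, 0, 3, 0, 0, 0); (0, 1, 0, 0, 0, 0); (2, 0, 1, 1, 0, 0))


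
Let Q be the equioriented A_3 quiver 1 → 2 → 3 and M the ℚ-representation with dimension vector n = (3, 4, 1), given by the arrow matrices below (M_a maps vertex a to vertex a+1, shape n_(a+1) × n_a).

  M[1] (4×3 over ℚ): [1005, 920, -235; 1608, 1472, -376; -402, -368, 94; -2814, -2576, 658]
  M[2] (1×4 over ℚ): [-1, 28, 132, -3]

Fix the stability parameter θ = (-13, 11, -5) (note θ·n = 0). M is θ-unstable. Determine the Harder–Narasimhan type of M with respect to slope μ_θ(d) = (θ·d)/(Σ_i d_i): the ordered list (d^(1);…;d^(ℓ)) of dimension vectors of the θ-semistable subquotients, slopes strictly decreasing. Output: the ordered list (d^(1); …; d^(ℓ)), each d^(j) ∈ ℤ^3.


Interval decomposition of M: I[1,1]^2, I[1,3], I[2,2]^3.
HN type (ℓ=3): μ^(1)=11; μ^(2)=3; μ^(3)=-13

((0, 3, 0); (0, 1, 1); (3, 0, 0))


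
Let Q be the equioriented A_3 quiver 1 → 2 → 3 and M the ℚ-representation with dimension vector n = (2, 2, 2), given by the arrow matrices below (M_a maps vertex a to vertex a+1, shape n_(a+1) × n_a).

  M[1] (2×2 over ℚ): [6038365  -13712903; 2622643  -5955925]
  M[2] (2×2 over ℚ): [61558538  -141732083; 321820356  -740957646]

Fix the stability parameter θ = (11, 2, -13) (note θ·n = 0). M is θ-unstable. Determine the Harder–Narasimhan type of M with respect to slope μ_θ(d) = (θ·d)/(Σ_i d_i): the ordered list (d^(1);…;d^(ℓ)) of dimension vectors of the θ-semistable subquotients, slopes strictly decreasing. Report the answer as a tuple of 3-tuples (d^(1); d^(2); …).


Interval decomposition of M: I[1,2], I[1,3], I[3,3].
HN type (ℓ=3): μ^(1)=13/2; μ^(2)=0; μ^(3)=-13

((1, 1, 0); (1, 1, 1); (0, 0, 1))


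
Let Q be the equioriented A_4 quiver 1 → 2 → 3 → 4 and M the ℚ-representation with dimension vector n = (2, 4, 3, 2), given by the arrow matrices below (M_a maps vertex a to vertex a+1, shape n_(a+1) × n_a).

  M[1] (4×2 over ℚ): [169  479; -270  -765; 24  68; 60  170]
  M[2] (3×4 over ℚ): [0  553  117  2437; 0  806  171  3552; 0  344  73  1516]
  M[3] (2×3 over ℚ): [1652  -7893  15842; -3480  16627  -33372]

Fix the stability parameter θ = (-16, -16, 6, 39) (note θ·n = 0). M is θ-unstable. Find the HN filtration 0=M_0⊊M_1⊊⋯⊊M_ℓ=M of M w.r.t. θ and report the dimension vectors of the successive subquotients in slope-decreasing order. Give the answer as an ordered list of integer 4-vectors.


Interval decomposition of M: I[1,2], I[1,4], I[2,3], I[2,4].
HN type (ℓ=3): μ^(1)=39; μ^(2)=6; μ^(3)=-16

((0, 0, 0, 2); (0, 0, 3, 0); (2, 4, 0, 0))


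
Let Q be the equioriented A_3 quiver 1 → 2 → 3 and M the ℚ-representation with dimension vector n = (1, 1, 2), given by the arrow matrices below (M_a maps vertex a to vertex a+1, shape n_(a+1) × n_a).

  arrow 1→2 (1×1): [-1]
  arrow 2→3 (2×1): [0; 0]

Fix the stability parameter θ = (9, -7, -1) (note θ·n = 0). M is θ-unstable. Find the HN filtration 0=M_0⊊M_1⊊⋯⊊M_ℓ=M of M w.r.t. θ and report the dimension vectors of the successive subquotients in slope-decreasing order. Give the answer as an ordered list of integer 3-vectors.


Barcode: M ≅ I[1,2], I[3,3]^2. HN layers by μ_θ (2 steps, strictly decreasing):
  μ^(1)=1; μ^(2)=-1

((1, 1, 0); (0, 0, 2))


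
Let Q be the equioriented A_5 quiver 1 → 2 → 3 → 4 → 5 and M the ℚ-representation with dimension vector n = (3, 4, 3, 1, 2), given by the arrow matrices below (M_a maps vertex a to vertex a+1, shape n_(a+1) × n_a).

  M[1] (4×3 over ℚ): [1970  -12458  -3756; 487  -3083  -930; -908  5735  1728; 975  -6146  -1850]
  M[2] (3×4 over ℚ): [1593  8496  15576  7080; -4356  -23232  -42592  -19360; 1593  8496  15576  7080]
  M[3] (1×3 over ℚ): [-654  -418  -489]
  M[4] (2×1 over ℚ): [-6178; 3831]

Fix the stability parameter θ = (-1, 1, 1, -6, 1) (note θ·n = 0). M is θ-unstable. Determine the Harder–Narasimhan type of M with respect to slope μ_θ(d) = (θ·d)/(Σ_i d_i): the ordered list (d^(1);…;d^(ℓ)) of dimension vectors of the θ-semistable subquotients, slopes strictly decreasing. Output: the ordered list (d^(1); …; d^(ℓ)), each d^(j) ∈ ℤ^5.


Interval decomposition of M: I[1,2]^2, I[1,5], I[2,2], I[3,3]^2, I[5,5].
HN type (ℓ=3): μ^(1)=1; μ^(2)=-1; μ^(3)=-5/4

((0, 3, 2, 0, 2); (2, 0, 0, 0, 0); (1, 1, 1, 1, 0))


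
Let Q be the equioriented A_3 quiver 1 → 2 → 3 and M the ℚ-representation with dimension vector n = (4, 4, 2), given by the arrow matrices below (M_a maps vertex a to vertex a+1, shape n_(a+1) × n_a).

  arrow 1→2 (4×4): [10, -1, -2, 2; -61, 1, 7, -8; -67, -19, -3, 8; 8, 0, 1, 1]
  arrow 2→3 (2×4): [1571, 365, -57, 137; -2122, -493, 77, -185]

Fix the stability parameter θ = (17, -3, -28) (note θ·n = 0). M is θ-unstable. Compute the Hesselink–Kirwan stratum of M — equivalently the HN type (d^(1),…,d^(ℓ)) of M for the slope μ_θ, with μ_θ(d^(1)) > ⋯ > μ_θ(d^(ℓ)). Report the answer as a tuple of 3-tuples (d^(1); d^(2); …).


Interval decomposition of M: I[1,2]^2, I[1,3]^2.
HN type (ℓ=2): μ^(1)=7; μ^(2)=-14/3

((2, 2, 0); (2, 2, 2))


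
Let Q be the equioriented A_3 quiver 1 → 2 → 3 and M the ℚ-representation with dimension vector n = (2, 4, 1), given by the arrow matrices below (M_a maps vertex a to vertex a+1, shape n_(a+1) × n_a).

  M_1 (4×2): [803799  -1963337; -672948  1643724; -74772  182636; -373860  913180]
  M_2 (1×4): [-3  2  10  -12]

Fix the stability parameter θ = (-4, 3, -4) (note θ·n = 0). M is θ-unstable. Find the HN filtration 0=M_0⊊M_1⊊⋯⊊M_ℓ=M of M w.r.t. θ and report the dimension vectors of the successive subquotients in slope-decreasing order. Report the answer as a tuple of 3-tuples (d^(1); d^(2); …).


Interval decomposition of M: I[1,1], I[1,3], I[2,2]^3.
HN type (ℓ=3): μ^(1)=3; μ^(2)=-1/2; μ^(3)=-4

((0, 3, 0); (0, 1, 1); (2, 0, 0))


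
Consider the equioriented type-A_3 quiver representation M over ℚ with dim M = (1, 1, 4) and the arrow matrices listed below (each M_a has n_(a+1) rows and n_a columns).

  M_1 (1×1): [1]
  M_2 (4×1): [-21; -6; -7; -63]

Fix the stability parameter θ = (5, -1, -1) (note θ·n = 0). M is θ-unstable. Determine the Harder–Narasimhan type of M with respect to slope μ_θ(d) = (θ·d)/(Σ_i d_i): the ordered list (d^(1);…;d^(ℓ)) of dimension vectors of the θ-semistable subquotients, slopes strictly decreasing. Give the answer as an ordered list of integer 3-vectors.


Via rank(M_{q-1}∘⋯∘M_p): M ≅ I[1,3], I[3,3]^3.
μ_θ-semistable layers: μ^(1)=1; μ^(2)=-1

((1, 1, 1); (0, 0, 3))


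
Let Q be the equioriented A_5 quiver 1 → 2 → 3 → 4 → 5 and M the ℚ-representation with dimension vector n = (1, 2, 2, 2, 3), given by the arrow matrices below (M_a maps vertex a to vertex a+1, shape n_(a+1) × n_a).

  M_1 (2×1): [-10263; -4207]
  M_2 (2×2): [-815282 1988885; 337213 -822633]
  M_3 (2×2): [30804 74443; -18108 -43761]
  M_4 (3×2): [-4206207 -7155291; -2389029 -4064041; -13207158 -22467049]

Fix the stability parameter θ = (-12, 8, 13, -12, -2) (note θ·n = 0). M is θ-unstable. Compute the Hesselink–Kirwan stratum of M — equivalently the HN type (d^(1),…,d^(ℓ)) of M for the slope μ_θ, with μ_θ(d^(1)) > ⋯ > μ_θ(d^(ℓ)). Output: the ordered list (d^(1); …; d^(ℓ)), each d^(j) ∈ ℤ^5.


Interval decomposition of M: I[1,3], I[2,5], I[4,5], I[5,5].
HN type (ℓ=5): μ^(1)=13; μ^(2)=8; μ^(3)=7/4; μ^(4)=-2; μ^(5)=-12

((0, 0, 1, 0, 0); (0, 1, 0, 0, 0); (0, 1, 1, 1, 1); (0, 0, 0, 0, 2); (1, 0, 0, 1, 0))


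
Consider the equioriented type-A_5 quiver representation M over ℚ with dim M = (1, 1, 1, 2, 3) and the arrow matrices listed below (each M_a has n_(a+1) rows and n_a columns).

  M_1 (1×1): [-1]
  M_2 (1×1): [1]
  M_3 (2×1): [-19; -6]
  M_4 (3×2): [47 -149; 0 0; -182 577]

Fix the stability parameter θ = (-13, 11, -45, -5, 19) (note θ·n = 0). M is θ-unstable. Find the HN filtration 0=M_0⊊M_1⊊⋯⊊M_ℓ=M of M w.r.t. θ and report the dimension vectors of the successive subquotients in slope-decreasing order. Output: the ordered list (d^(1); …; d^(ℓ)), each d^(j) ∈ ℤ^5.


Interval decomposition of M: I[1,5], I[4,5], I[5,5].
HN type (ℓ=3): μ^(1)=19; μ^(2)=-5; μ^(3)=-47/3

((0, 0, 0, 0, 3); (0, 0, 0, 2, 0); (1, 1, 1, 0, 0))


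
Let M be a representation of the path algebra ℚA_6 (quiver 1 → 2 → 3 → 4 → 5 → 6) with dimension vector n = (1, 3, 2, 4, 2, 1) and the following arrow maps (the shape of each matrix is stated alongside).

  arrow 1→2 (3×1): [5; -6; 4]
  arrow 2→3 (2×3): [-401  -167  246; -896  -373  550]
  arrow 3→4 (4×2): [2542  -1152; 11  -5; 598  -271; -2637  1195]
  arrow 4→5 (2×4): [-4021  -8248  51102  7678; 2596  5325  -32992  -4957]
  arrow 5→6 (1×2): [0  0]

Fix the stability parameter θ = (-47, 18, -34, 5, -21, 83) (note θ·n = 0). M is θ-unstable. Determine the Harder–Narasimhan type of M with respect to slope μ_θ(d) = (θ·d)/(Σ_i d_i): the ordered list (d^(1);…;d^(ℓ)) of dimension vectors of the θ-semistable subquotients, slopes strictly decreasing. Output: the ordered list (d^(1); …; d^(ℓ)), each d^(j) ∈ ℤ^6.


Interval decomposition of M: I[1,4], I[2,2], I[2,4], I[4,5]^2, I[6,6].
HN type (ℓ=5): μ^(1)=83; μ^(2)=18; μ^(3)=5; μ^(4)=-8; μ^(5)=-47

((0, 0, 0, 0, 0, 1); (0, 1, 0, 0, 0, 0); (0, 0, 0, 2, 0, 0); (0, 2, 2, 2, 2, 0); (1, 0, 0, 0, 0, 0))


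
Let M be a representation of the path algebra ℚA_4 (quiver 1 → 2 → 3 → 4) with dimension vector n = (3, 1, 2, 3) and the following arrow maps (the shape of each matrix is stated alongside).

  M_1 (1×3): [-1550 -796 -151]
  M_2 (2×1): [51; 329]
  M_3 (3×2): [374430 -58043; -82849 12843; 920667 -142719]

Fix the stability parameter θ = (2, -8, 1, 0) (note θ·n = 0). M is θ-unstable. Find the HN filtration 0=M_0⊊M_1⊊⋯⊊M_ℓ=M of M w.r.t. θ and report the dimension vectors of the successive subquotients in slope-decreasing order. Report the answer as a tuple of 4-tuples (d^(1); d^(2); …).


Barcode: M ≅ I[1,1]^2, I[1,4], I[3,4], I[4,4]. HN layers by μ_θ (4 steps, strictly decreasing):
  μ^(1)=2; μ^(2)=1/2; μ^(3)=0; μ^(4)=-3

((2, 0, 0, 0); (0, 0, 2, 2); (0, 0, 0, 1); (1, 1, 0, 0))


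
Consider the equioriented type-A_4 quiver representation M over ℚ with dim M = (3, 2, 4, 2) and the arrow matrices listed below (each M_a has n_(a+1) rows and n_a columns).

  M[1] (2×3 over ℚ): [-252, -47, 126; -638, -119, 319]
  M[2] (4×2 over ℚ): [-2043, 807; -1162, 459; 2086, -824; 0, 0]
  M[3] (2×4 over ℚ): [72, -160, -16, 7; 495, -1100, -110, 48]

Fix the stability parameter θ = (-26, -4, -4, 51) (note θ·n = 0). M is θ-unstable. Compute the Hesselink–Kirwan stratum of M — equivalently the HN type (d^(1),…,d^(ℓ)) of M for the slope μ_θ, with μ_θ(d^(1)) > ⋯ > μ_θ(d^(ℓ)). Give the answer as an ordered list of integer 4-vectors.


Via rank(M_{q-1}∘⋯∘M_p): M ≅ I[1,1], I[1,3], I[1,4], I[3,3], I[3,4].
μ_θ-semistable layers: μ^(1)=51; μ^(2)=-4; μ^(3)=-26

((0, 0, 0, 2); (0, 2, 4, 0); (3, 0, 0, 0))


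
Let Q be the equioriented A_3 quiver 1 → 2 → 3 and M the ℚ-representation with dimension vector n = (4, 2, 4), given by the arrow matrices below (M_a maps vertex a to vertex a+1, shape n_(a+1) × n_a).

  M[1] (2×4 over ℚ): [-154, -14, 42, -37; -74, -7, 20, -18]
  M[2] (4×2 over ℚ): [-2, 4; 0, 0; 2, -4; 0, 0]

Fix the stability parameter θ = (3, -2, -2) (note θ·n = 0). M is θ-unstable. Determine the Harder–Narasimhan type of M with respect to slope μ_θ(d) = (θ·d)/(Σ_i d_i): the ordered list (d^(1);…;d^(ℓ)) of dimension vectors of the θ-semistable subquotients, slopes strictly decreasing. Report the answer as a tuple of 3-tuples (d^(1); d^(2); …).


Interval decomposition of M: I[1,1]^2, I[1,2], I[1,3], I[3,3]^3.
HN type (ℓ=4): μ^(1)=3; μ^(2)=1/2; μ^(3)=-1/3; μ^(4)=-2

((2, 0, 0); (1, 1, 0); (1, 1, 1); (0, 0, 3))
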